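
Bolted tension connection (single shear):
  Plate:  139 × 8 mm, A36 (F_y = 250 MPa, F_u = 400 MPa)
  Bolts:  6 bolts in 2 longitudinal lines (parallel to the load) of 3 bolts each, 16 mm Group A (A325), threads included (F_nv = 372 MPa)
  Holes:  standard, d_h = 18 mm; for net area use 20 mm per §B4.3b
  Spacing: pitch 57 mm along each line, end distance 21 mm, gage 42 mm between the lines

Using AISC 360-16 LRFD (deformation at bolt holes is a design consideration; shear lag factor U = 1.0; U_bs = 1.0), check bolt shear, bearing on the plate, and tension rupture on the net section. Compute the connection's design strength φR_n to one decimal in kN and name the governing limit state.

237.6 kN (net-section rupture governs)

Bolt shear: A_b = π(16)²/4 = 201.06 mm². φR_n = 0.75 × 372 × 201.06 × 6 × 1 = 336.6 kN.
Bearing (8 mm plate, F_u = 400 MPa): end bolts L_c = 21 − 18/2 = 12, R_n = min(1.2×12×8×400, 2.4×16×8×400) = 46.08 kN/bolt; interior L_c = 57 − 18 = 39, R_n = 122.88 kN/bolt. φR_n = 0.75 × (2×46.08 + 4×122.88) = 437.8 kN.
Tension rupture (net): A_n = (139 − 2×20)×8 = 792 mm² (U = 1.0, A_e = A_n). φR_n = 0.75 × 400 × 792 = 237.6 kN.
Governing: min(336.6, 437.8, 237.6) = 237.6 kN → net-section rupture.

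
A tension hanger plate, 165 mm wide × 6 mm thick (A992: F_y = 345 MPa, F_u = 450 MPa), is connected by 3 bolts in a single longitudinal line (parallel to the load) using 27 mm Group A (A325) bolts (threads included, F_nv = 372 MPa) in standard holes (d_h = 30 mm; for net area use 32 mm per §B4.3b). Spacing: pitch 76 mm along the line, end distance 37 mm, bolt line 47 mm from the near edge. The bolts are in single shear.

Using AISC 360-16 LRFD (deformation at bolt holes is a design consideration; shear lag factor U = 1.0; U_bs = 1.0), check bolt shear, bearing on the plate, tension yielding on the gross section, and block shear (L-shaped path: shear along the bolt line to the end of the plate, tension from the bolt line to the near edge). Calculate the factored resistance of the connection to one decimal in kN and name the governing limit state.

Bolt shear: A_b = π(27)²/4 = 572.56 mm². φR_n = 0.75 × 372 × 572.56 × 3 × 1 = 479.2 kN.
Bearing (6 mm plate, F_u = 450 MPa): end bolts L_c = 37 − 30/2 = 22, R_n = min(1.2×22×6×450, 2.4×27×6×450) = 71.28 kN/bolt; interior L_c = 76 − 30 = 46, R_n = 149.04 kN/bolt. φR_n = 0.75 × (1×71.28 + 2×149.04) = 277.0 kN.
Tension yield (gross): A_g = 165×6 = 990 mm². φR_n = 0.90 × 345 × 990 = 307.4 kN.
Block shear: shear path 1×[37+2×76] = 1×189 mm, A_gv = 1134, A_nv = 1×(189 − 2.5×32)×6 = 654 mm²; tension to near edge: (47 − 0.5×32)×6 = 186 mm². R_n = min(0.6×450×654, 0.6×345×1134) + 1.0×450×186 = min(176.58, 234.74) + 83.7 = 260.28 kN. φR_n = 0.75 × 260.28 = 195.2 kN.
Governing: min(479.2, 277.0, 307.4, 195.2) = 195.2 kN → block shear.

195.2 kN (block shear governs)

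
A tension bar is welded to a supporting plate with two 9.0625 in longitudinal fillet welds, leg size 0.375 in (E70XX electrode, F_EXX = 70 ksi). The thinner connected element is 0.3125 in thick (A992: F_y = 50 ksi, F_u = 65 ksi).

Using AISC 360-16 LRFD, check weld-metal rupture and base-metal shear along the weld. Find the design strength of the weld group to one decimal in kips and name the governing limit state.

Weld metal: throat = 0.707×0.375 = 0.26513 in, L = 2×9.0625 = 18.125 in. φR_n = 0.75 × 0.6 × 70 × 0.26513 × 18.125 = 151.4 kips.
Base metal shear (0.3125 in plate): yield φR_n = 1.0×0.6×50×0.3125×18.125 = 169.9 kips; rupture φR_n = 0.75×0.6×65×0.3125×18.125 = 165.7 kips; take 165.7 kips (rupture).
Governing: min(151.4, 165.7) = 151.4 kips → weld metal.

151.4 kips (weld metal governs)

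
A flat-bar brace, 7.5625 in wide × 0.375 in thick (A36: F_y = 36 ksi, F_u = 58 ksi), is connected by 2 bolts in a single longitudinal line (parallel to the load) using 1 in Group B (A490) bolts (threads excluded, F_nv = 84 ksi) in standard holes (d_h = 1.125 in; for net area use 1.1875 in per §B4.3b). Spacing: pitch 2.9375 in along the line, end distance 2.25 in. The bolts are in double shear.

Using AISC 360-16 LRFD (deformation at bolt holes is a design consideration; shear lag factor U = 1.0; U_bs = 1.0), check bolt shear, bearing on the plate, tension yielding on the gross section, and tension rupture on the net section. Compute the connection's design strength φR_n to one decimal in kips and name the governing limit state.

68.5 kips (bearing governs)

Bolt shear: A_b = π(1)²/4 = 0.7854 in². φR_n = 0.75 × 84 × 0.7854 × 2 × 2 = 197.9 kips.
Bearing (0.375 in plate, F_u = 58 ksi): end bolts L_c = 2.25 − 1.125/2 = 1.6875, R_n = min(1.2×1.6875×0.375×58, 2.4×1×0.375×58) = 44.044 kips/bolt; interior L_c = 2.9375 − 1.125 = 1.8125, R_n = 47.306 kips/bolt. φR_n = 0.75 × (1×44.044 + 1×47.306) = 68.5 kips.
Tension yield (gross): A_g = 7.5625×0.375 = 2.8359 in². φR_n = 0.90 × 36 × 2.8359 = 91.9 kips.
Tension rupture (net): A_n = (7.5625 − 1×1.1875)×0.375 = 2.3906 in² (U = 1.0, A_e = A_n). φR_n = 0.75 × 58 × 2.3906 = 104.0 kips.
Governing: min(197.9, 68.5, 91.9, 104.0) = 68.5 kips → bearing.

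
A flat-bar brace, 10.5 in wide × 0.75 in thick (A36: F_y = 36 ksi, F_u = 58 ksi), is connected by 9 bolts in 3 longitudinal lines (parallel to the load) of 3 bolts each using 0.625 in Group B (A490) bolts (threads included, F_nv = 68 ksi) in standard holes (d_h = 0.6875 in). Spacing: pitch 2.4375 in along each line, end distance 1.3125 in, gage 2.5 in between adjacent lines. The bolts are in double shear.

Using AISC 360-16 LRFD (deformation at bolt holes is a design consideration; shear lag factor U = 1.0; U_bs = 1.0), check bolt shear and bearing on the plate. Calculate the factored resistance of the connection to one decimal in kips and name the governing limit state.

Bolt shear: A_b = π(0.625)²/4 = 0.3068 in². φR_n = 0.75 × 68 × 0.3068 × 9 × 2 = 281.6 kips.
Bearing (0.75 in plate, F_u = 58 ksi): end bolts L_c = 1.3125 − 0.6875/2 = 0.96875, R_n = min(1.2×0.96875×0.75×58, 2.4×0.625×0.75×58) = 50.569 kips/bolt; interior L_c = 2.4375 − 0.6875 = 1.75, R_n = 65.25 kips/bolt. φR_n = 0.75 × (3×50.569 + 6×65.25) = 407.4 kips.
Governing: min(281.6, 407.4) = 281.6 kips → bolt shear.

281.6 kips (bolt shear governs)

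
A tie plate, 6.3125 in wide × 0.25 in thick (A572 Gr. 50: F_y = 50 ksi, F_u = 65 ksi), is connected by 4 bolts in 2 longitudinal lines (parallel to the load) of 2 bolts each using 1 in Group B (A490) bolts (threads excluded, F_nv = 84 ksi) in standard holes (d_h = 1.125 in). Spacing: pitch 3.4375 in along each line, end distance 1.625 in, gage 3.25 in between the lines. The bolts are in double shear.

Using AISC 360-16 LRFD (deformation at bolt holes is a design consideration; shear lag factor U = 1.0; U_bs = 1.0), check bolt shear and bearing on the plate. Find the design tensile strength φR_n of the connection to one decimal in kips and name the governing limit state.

Bolt shear: A_b = π(1)²/4 = 0.7854 in². φR_n = 0.75 × 84 × 0.7854 × 4 × 2 = 395.8 kips.
Bearing (0.25 in plate, F_u = 65 ksi): end bolts L_c = 1.625 − 1.125/2 = 1.0625, R_n = min(1.2×1.0625×0.25×65, 2.4×1×0.25×65) = 20.719 kips/bolt; interior L_c = 3.4375 − 1.125 = 2.3125, R_n = 39 kips/bolt. φR_n = 0.75 × (2×20.719 + 2×39) = 89.6 kips.
Governing: min(395.8, 89.6) = 89.6 kips → bearing.

89.6 kips (bearing governs)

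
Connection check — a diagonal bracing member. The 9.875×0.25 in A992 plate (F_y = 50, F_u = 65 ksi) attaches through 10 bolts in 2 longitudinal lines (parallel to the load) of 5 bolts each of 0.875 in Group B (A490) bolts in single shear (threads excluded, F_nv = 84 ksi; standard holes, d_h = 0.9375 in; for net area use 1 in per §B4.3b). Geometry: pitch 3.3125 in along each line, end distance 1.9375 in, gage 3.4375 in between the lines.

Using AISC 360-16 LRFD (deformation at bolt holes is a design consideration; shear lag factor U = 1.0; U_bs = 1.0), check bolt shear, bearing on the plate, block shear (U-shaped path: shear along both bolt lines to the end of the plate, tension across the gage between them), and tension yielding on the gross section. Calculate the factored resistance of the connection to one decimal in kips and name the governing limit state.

111.1 kips (gross-section yield governs)

Bolt shear: A_b = π(0.875)²/4 = 0.60132 in². φR_n = 0.75 × 84 × 0.60132 × 10 × 1 = 378.8 kips.
Bearing (0.25 in plate, F_u = 65 ksi): end bolts L_c = 1.9375 − 0.9375/2 = 1.46875, R_n = min(1.2×1.46875×0.25×65, 2.4×0.875×0.25×65) = 28.641 kips/bolt; interior L_c = 3.3125 − 0.9375 = 2.375, R_n = 34.125 kips/bolt. φR_n = 0.75 × (2×28.641 + 8×34.125) = 247.7 kips.
Block shear: shear path 2×[1.9375+4×3.3125] = 2×15.1875 in, A_gv = 7.5938, A_nv = 2×(15.1875 − 4.5×1)×0.25 = 5.3438 in²; tension across gage: (3.4375 − 1×1)×0.25 = 0.60938 in². R_n = min(0.6×65×5.3438, 0.6×50×7.5938) + 1.0×65×0.60938 = min(208.41, 227.81) + 39.61 = 248.02 kips. φR_n = 0.75 × 248.02 = 186.0 kips.
Tension yield (gross): A_g = 9.875×0.25 = 2.4688 in². φR_n = 0.90 × 50 × 2.4688 = 111.1 kips.
Governing: min(378.8, 247.7, 186.0, 111.1) = 111.1 kips → gross-section yield.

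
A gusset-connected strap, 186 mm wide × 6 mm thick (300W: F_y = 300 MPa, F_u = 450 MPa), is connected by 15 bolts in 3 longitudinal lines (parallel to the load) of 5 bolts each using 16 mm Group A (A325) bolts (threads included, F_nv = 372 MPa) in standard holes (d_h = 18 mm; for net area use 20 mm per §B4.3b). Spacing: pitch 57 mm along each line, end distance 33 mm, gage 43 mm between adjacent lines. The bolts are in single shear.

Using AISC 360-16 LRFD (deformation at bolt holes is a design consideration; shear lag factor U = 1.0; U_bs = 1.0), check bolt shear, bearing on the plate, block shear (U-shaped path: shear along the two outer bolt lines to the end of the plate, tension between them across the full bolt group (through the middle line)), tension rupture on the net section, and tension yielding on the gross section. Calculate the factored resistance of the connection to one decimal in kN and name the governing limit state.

Bolt shear: A_b = π(16)²/4 = 201.06 mm². φR_n = 0.75 × 372 × 201.06 × 15 × 1 = 841.4 kN.
Bearing (6 mm plate, F_u = 450 MPa): end bolts L_c = 33 − 18/2 = 24, R_n = min(1.2×24×6×450, 2.4×16×6×450) = 77.76 kN/bolt; interior L_c = 57 − 18 = 39, R_n = 103.68 kN/bolt. φR_n = 0.75 × (3×77.76 + 12×103.68) = 1108.1 kN.
Block shear: shear path 2×[33+4×57] = 2×261 mm, A_gv = 3132, A_nv = 2×(261 − 4.5×20)×6 = 2052 mm²; tension across gage: (86 − 2×20)×6 = 276 mm². R_n = min(0.6×450×2052, 0.6×300×3132) + 1.0×450×276 = min(554.04, 563.76) + 124.2 = 678.24 kN. φR_n = 0.75 × 678.24 = 508.7 kN.
Tension rupture (net): A_n = (186 − 3×20)×6 = 756 mm² (U = 1.0, A_e = A_n). φR_n = 0.75 × 450 × 756 = 255.2 kN.
Tension yield (gross): A_g = 186×6 = 1116 mm². φR_n = 0.90 × 300 × 1116 = 301.3 kN.
Governing: min(841.4, 1108.1, 508.7, 255.2, 301.3) = 255.2 kN → net-section rupture.

255.2 kN (net-section rupture governs)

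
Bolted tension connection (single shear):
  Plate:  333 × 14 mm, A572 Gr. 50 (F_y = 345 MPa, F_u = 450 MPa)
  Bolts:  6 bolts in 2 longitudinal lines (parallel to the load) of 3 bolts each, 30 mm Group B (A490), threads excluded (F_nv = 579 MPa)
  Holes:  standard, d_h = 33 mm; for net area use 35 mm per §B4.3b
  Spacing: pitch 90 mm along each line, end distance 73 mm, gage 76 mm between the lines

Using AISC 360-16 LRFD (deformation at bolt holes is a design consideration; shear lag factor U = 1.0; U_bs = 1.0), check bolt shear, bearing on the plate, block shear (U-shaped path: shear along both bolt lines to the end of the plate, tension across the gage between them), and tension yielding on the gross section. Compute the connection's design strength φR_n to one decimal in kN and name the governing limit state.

Bolt shear: A_b = π(30)²/4 = 706.86 mm². φR_n = 0.75 × 579 × 706.86 × 6 × 1 = 1841.7 kN.
Bearing (14 mm plate, F_u = 450 MPa): end bolts L_c = 73 − 33/2 = 56.5, R_n = min(1.2×56.5×14×450, 2.4×30×14×450) = 427.14 kN/bolt; interior L_c = 90 − 33 = 57, R_n = 430.92 kN/bolt. φR_n = 0.75 × (2×427.14 + 4×430.92) = 1933.5 kN.
Block shear: shear path 2×[73+2×90] = 2×253 mm, A_gv = 7084, A_nv = 2×(253 − 2.5×35)×14 = 4634 mm²; tension across gage: (76 − 1×35)×14 = 574 mm². R_n = min(0.6×450×4634, 0.6×345×7084) + 1.0×450×574 = min(1251.2, 1466.4) + 258.3 = 1509.5 kN. φR_n = 0.75 × 1509.5 = 1132.1 kN.
Tension yield (gross): A_g = 333×14 = 4662 mm². φR_n = 0.90 × 345 × 4662 = 1447.6 kN.
Governing: min(1841.7, 1933.5, 1132.1, 1447.6) = 1132.1 kN → block shear.

1132.1 kN (block shear governs)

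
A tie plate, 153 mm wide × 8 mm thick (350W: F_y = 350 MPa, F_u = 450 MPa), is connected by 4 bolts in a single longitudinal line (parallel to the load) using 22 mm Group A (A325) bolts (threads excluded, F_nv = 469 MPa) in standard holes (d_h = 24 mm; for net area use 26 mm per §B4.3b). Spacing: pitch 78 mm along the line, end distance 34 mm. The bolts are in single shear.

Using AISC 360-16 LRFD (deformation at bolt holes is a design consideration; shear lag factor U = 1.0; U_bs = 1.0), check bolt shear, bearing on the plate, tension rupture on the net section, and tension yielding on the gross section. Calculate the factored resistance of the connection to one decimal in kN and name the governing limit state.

342.9 kN (net-section rupture governs)

Bolt shear: A_b = π(22)²/4 = 380.13 mm². φR_n = 0.75 × 469 × 380.13 × 4 × 1 = 534.8 kN.
Bearing (8 mm plate, F_u = 450 MPa): end bolts L_c = 34 − 24/2 = 22, R_n = min(1.2×22×8×450, 2.4×22×8×450) = 95.04 kN/bolt; interior L_c = 78 − 24 = 54, R_n = 190.08 kN/bolt. φR_n = 0.75 × (1×95.04 + 3×190.08) = 499.0 kN.
Tension rupture (net): A_n = (153 − 1×26)×8 = 1016 mm² (U = 1.0, A_e = A_n). φR_n = 0.75 × 450 × 1016 = 342.9 kN.
Tension yield (gross): A_g = 153×8 = 1224 mm². φR_n = 0.90 × 350 × 1224 = 385.6 kN.
Governing: min(534.8, 499.0, 342.9, 385.6) = 342.9 kN → net-section rupture.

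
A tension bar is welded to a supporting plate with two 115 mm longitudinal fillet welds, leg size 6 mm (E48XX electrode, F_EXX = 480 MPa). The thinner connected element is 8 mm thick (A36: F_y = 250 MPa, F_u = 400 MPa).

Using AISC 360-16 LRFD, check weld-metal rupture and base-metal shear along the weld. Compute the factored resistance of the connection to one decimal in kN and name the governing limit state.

Weld metal: throat = 0.707×6 = 4.242 mm, L = 2×115 = 230 mm. φR_n = 0.75 × 0.6 × 480 × 4.242 × 230 = 210.7 kN.
Base metal shear (8 mm plate): yield φR_n = 1.0×0.6×250×8×230 = 276.0 kN; rupture φR_n = 0.75×0.6×400×8×230 = 331.2 kN; take 276.0 kN (yield).
Governing: min(210.7, 276.0) = 210.7 kN → weld metal.

210.7 kN (weld metal governs)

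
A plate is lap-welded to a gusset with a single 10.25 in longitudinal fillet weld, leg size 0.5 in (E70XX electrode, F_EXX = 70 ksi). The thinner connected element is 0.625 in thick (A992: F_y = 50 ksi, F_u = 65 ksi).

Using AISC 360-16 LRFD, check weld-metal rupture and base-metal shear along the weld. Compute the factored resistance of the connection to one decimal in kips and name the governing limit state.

Weld metal: throat = 0.707×0.5 = 0.3535 in, L = 10.25 in. φR_n = 0.75 × 0.6 × 70 × 0.3535 × 10.25 = 114.1 kips.
Base metal shear (0.625 in plate): yield φR_n = 1.0×0.6×50×0.625×10.25 = 192.2 kips; rupture φR_n = 0.75×0.6×65×0.625×10.25 = 187.4 kips; take 187.4 kips (rupture).
Governing: min(114.1, 187.4) = 114.1 kips → weld metal.

114.1 kips (weld metal governs)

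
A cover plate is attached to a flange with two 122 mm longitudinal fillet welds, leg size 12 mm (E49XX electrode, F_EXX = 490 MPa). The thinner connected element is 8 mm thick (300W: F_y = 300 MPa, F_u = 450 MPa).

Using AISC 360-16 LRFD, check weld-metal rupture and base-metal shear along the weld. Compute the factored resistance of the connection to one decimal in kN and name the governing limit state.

351.4 kN (base-metal shear governs)

Weld metal: throat = 0.707×12 = 8.484 mm, L = 2×122 = 244 mm. φR_n = 0.75 × 0.6 × 490 × 8.484 × 244 = 456.5 kN.
Base metal shear (8 mm plate): yield φR_n = 1.0×0.6×300×8×244 = 351.4 kN; rupture φR_n = 0.75×0.6×450×8×244 = 395.3 kN; take 351.4 kN (yield).
Governing: min(456.5, 351.4) = 351.4 kN → base-metal shear.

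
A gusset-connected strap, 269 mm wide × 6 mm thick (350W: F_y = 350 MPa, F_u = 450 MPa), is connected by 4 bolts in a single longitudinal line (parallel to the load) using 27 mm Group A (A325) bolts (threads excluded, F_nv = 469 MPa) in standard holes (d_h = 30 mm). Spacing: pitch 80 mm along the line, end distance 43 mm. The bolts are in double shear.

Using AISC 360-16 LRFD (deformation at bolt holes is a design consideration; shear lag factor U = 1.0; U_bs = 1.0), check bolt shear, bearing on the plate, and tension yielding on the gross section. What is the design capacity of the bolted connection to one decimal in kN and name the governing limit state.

432.5 kN (bearing governs)

Bolt shear: A_b = π(27)²/4 = 572.56 mm². φR_n = 0.75 × 469 × 572.56 × 4 × 2 = 1611.2 kN.
Bearing (6 mm plate, F_u = 450 MPa): end bolts L_c = 43 − 30/2 = 28, R_n = min(1.2×28×6×450, 2.4×27×6×450) = 90.72 kN/bolt; interior L_c = 80 − 30 = 50, R_n = 162 kN/bolt. φR_n = 0.75 × (1×90.72 + 3×162) = 432.5 kN.
Tension yield (gross): A_g = 269×6 = 1614 mm². φR_n = 0.90 × 350 × 1614 = 508.4 kN.
Governing: min(1611.2, 432.5, 508.4) = 432.5 kN → bearing.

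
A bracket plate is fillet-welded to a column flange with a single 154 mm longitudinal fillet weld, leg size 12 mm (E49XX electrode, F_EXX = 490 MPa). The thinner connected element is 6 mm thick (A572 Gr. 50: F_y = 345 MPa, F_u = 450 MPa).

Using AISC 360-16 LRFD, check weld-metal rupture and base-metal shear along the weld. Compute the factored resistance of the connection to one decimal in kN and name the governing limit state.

187.1 kN (base-metal shear governs)

Weld metal: throat = 0.707×12 = 8.484 mm, L = 154 mm. φR_n = 0.75 × 0.6 × 490 × 8.484 × 154 = 288.1 kN.
Base metal shear (6 mm plate): yield φR_n = 1.0×0.6×345×6×154 = 191.3 kN; rupture φR_n = 0.75×0.6×450×6×154 = 187.1 kN; take 187.1 kN (rupture).
Governing: min(288.1, 187.1) = 187.1 kN → base-metal shear.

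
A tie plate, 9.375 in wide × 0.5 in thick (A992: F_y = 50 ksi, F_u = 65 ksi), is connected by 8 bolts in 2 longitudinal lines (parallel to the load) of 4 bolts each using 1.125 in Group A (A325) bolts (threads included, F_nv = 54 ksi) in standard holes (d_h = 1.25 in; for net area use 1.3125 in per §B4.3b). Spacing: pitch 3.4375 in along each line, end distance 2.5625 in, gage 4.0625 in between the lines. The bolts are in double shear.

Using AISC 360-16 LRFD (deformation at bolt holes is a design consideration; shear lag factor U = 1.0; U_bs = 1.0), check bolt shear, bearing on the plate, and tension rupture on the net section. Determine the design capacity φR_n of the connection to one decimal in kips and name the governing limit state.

Bolt shear: A_b = π(1.125)²/4 = 0.99402 in². φR_n = 0.75 × 54 × 0.99402 × 8 × 2 = 644.1 kips.
Bearing (0.5 in plate, F_u = 65 ksi): end bolts L_c = 2.5625 − 1.25/2 = 1.9375, R_n = min(1.2×1.9375×0.5×65, 2.4×1.125×0.5×65) = 75.563 kips/bolt; interior L_c = 3.4375 − 1.25 = 2.1875, R_n = 85.313 kips/bolt. φR_n = 0.75 × (2×75.563 + 6×85.313) = 497.3 kips.
Tension rupture (net): A_n = (9.375 − 2×1.3125)×0.5 = 3.375 in² (U = 1.0, A_e = A_n). φR_n = 0.75 × 65 × 3.375 = 164.5 kips.
Governing: min(644.1, 497.3, 164.5) = 164.5 kips → net-section rupture.

164.5 kips (net-section rupture governs)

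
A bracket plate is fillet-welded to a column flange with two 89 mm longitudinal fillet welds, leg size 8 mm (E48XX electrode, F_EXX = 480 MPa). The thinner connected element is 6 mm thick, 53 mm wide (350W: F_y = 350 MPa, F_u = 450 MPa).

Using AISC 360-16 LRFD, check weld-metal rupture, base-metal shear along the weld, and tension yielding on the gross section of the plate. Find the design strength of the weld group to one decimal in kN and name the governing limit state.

Weld metal: throat = 0.707×8 = 5.656 mm, L = 2×89 = 178 mm. φR_n = 0.75 × 0.6 × 480 × 5.656 × 178 = 217.5 kN.
Base metal shear (6 mm plate): yield φR_n = 1.0×0.6×350×6×178 = 224.3 kN; rupture φR_n = 0.75×0.6×450×6×178 = 216.3 kN; take 216.3 kN (rupture).
Tension yield (gross): A_g = 53×6 = 318 mm². φR_n = 0.90 × 350 × 318 = 100.2 kN.
Governing: min(217.5, 216.3, 100.2) = 100.2 kN → gross-section yield.

100.2 kN (gross-section yield governs)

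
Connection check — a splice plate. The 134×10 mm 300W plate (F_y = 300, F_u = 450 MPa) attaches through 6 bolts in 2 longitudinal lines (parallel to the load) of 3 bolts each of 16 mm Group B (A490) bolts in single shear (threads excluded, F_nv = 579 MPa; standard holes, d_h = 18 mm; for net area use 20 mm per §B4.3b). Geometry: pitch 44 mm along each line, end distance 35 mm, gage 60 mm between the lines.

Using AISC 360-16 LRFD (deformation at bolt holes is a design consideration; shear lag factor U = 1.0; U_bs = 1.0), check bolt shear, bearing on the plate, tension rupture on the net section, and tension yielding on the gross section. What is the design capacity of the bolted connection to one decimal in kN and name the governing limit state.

Bolt shear: A_b = π(16)²/4 = 201.06 mm². φR_n = 0.75 × 579 × 201.06 × 6 × 1 = 523.9 kN.
Bearing (10 mm plate, F_u = 450 MPa): end bolts L_c = 35 − 18/2 = 26, R_n = min(1.2×26×10×450, 2.4×16×10×450) = 140.4 kN/bolt; interior L_c = 44 − 18 = 26, R_n = 140.4 kN/bolt. φR_n = 0.75 × (2×140.4 + 4×140.4) = 631.8 kN.
Tension rupture (net): A_n = (134 − 2×20)×10 = 940 mm² (U = 1.0, A_e = A_n). φR_n = 0.75 × 450 × 940 = 317.3 kN.
Tension yield (gross): A_g = 134×10 = 1340 mm². φR_n = 0.90 × 300 × 1340 = 361.8 kN.
Governing: min(523.9, 631.8, 317.3, 361.8) = 317.3 kN → net-section rupture.

317.3 kN (net-section rupture governs)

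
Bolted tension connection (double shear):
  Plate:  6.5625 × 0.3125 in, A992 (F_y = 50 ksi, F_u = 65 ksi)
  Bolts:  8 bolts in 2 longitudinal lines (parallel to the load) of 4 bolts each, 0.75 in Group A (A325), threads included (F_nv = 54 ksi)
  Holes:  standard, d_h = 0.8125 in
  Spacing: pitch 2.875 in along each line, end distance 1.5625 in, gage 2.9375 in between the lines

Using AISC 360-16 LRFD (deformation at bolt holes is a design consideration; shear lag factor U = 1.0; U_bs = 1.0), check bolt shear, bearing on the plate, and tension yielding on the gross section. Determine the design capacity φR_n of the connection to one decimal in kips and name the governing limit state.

Bolt shear: A_b = π(0.75)²/4 = 0.44179 in². φR_n = 0.75 × 54 × 0.44179 × 8 × 2 = 286.3 kips.
Bearing (0.3125 in plate, F_u = 65 ksi): end bolts L_c = 1.5625 − 0.8125/2 = 1.15625, R_n = min(1.2×1.15625×0.3125×65, 2.4×0.75×0.3125×65) = 28.184 kips/bolt; interior L_c = 2.875 − 0.8125 = 2.0625, R_n = 36.563 kips/bolt. φR_n = 0.75 × (2×28.184 + 6×36.563) = 206.8 kips.
Tension yield (gross): A_g = 6.5625×0.3125 = 2.0508 in². φR_n = 0.90 × 50 × 2.0508 = 92.3 kips.
Governing: min(286.3, 206.8, 92.3) = 92.3 kips → gross-section yield.

92.3 kips (gross-section yield governs)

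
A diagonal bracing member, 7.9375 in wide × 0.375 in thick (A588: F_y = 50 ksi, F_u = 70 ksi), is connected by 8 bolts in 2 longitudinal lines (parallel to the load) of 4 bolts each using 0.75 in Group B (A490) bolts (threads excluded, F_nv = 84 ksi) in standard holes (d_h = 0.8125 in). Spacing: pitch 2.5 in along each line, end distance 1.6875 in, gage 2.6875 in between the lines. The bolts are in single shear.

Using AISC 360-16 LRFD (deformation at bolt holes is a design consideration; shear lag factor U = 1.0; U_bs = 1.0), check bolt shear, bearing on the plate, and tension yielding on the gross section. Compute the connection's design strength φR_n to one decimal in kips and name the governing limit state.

133.9 kips (gross-section yield governs)

Bolt shear: A_b = π(0.75)²/4 = 0.44179 in². φR_n = 0.75 × 84 × 0.44179 × 8 × 1 = 222.7 kips.
Bearing (0.375 in plate, F_u = 70 ksi): end bolts L_c = 1.6875 − 0.8125/2 = 1.28125, R_n = min(1.2×1.28125×0.375×70, 2.4×0.75×0.375×70) = 40.359 kips/bolt; interior L_c = 2.5 − 0.8125 = 1.6875, R_n = 47.25 kips/bolt. φR_n = 0.75 × (2×40.359 + 6×47.25) = 273.2 kips.
Tension yield (gross): A_g = 7.9375×0.375 = 2.9766 in². φR_n = 0.90 × 50 × 2.9766 = 133.9 kips.
Governing: min(222.7, 273.2, 133.9) = 133.9 kips → gross-section yield.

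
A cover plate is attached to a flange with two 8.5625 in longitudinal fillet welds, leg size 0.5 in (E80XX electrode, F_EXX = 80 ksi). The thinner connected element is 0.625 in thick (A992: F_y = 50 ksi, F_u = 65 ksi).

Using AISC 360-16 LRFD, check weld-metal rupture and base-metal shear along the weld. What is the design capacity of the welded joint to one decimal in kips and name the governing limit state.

217.9 kips (weld metal governs)

Weld metal: throat = 0.707×0.5 = 0.3535 in, L = 2×8.5625 = 17.125 in. φR_n = 0.75 × 0.6 × 80 × 0.3535 × 17.125 = 217.9 kips.
Base metal shear (0.625 in plate): yield φR_n = 1.0×0.6×50×0.625×17.125 = 321.1 kips; rupture φR_n = 0.75×0.6×65×0.625×17.125 = 313.1 kips; take 313.1 kips (rupture).
Governing: min(217.9, 313.1) = 217.9 kips → weld metal.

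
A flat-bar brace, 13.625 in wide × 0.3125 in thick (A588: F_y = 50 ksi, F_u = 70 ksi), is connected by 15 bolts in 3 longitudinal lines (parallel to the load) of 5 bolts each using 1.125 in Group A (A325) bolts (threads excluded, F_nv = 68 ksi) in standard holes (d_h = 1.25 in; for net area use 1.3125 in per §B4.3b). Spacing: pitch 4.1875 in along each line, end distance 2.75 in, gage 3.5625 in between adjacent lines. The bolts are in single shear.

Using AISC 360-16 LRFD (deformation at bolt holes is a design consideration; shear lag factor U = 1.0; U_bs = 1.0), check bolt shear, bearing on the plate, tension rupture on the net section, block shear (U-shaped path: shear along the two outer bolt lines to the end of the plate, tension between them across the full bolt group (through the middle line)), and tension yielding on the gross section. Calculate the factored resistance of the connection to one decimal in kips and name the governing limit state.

Bolt shear: A_b = π(1.125)²/4 = 0.99402 in². φR_n = 0.75 × 68 × 0.99402 × 15 × 1 = 760.4 kips.
Bearing (0.3125 in plate, F_u = 70 ksi): end bolts L_c = 2.75 − 1.25/2 = 2.125, R_n = min(1.2×2.125×0.3125×70, 2.4×1.125×0.3125×70) = 55.781 kips/bolt; interior L_c = 4.1875 − 1.25 = 2.9375, R_n = 59.063 kips/bolt. φR_n = 0.75 × (3×55.781 + 12×59.063) = 657.1 kips.
Tension rupture (net): A_n = (13.625 − 3×1.3125)×0.3125 = 3.0273 in² (U = 1.0, A_e = A_n). φR_n = 0.75 × 70 × 3.0273 = 158.9 kips.
Block shear: shear path 2×[2.75+4×4.1875] = 2×19.5 in, A_gv = 12.188, A_nv = 2×(19.5 − 4.5×1.3125)×0.3125 = 8.4961 in²; tension across gage: (7.125 − 2×1.3125)×0.3125 = 1.4063 in². R_n = min(0.6×70×8.4961, 0.6×50×12.188) + 1.0×70×1.4063 = min(356.84, 365.64) + 98.441 = 455.28 kips. φR_n = 0.75 × 455.28 = 341.5 kips.
Tension yield (gross): A_g = 13.625×0.3125 = 4.2578 in². φR_n = 0.90 × 50 × 4.2578 = 191.6 kips.
Governing: min(760.4, 657.1, 158.9, 341.5, 191.6) = 158.9 kips → net-section rupture.

158.9 kips (net-section rupture governs)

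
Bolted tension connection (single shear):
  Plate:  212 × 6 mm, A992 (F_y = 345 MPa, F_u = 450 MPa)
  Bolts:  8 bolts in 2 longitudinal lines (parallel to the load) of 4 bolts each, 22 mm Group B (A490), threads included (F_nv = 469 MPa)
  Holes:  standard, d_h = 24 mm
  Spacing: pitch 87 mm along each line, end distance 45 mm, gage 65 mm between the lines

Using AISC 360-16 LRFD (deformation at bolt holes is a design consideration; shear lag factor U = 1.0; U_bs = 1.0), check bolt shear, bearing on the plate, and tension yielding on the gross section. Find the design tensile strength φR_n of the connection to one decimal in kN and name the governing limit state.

395.0 kN (gross-section yield governs)

Bolt shear: A_b = π(22)²/4 = 380.13 mm². φR_n = 0.75 × 469 × 380.13 × 8 × 1 = 1069.7 kN.
Bearing (6 mm plate, F_u = 450 MPa): end bolts L_c = 45 − 24/2 = 33, R_n = min(1.2×33×6×450, 2.4×22×6×450) = 106.92 kN/bolt; interior L_c = 87 − 24 = 63, R_n = 142.56 kN/bolt. φR_n = 0.75 × (2×106.92 + 6×142.56) = 801.9 kN.
Tension yield (gross): A_g = 212×6 = 1272 mm². φR_n = 0.90 × 345 × 1272 = 395.0 kN.
Governing: min(1069.7, 801.9, 395.0) = 395.0 kN → gross-section yield.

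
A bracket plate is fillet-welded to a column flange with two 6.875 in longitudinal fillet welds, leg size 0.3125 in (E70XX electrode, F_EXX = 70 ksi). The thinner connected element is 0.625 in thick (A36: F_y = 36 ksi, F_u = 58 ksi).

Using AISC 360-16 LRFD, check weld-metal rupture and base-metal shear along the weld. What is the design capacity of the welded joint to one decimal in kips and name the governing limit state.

95.7 kips (weld metal governs)

Weld metal: throat = 0.707×0.3125 = 0.22094 in, L = 2×6.875 = 13.75 in. φR_n = 0.75 × 0.6 × 70 × 0.22094 × 13.75 = 95.7 kips.
Base metal shear (0.625 in plate): yield φR_n = 1.0×0.6×36×0.625×13.75 = 185.6 kips; rupture φR_n = 0.75×0.6×58×0.625×13.75 = 224.3 kips; take 185.6 kips (yield).
Governing: min(95.7, 185.6) = 95.7 kips → weld metal.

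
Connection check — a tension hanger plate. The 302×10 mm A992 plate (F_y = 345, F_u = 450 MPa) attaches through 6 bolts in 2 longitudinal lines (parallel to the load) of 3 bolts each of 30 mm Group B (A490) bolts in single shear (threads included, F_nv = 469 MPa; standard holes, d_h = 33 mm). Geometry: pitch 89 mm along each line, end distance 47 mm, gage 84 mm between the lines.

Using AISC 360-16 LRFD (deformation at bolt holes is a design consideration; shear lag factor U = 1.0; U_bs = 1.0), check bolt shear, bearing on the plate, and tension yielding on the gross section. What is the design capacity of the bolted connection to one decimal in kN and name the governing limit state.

Bolt shear: A_b = π(30)²/4 = 706.86 mm². φR_n = 0.75 × 469 × 706.86 × 6 × 1 = 1491.8 kN.
Bearing (10 mm plate, F_u = 450 MPa): end bolts L_c = 47 − 33/2 = 30.5, R_n = min(1.2×30.5×10×450, 2.4×30×10×450) = 164.7 kN/bolt; interior L_c = 89 − 33 = 56, R_n = 302.4 kN/bolt. φR_n = 0.75 × (2×164.7 + 4×302.4) = 1154.3 kN.
Tension yield (gross): A_g = 302×10 = 3020 mm². φR_n = 0.90 × 345 × 3020 = 937.7 kN.
Governing: min(1491.8, 1154.3, 937.7) = 937.7 kN → gross-section yield.

937.7 kN (gross-section yield governs)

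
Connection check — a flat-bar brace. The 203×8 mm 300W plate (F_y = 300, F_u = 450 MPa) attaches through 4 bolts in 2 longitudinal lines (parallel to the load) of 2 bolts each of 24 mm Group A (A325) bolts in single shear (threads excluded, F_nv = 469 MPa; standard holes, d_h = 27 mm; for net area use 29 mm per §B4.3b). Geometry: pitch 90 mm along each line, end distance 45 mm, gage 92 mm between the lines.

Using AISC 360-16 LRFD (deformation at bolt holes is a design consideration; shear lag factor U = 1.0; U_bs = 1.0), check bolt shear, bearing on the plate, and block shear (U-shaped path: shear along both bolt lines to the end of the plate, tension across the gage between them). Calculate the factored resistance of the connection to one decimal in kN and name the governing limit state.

Bolt shear: A_b = π(24)²/4 = 452.39 mm². φR_n = 0.75 × 469 × 452.39 × 4 × 1 = 636.5 kN.
Bearing (8 mm plate, F_u = 450 MPa): end bolts L_c = 45 − 27/2 = 31.5, R_n = min(1.2×31.5×8×450, 2.4×24×8×450) = 136.08 kN/bolt; interior L_c = 90 − 27 = 63, R_n = 207.36 kN/bolt. φR_n = 0.75 × (2×136.08 + 2×207.36) = 515.2 kN.
Block shear: shear path 2×[45+1×90] = 2×135 mm, A_gv = 2160, A_nv = 2×(135 − 1.5×29)×8 = 1464 mm²; tension across gage: (92 − 1×29)×8 = 504 mm². R_n = min(0.6×450×1464, 0.6×300×2160) + 1.0×450×504 = min(395.28, 388.8) + 226.8 = 615.6 kN. φR_n = 0.75 × 615.6 = 461.7 kN.
Governing: min(636.5, 515.2, 461.7) = 461.7 kN → block shear.

461.7 kN (block shear governs)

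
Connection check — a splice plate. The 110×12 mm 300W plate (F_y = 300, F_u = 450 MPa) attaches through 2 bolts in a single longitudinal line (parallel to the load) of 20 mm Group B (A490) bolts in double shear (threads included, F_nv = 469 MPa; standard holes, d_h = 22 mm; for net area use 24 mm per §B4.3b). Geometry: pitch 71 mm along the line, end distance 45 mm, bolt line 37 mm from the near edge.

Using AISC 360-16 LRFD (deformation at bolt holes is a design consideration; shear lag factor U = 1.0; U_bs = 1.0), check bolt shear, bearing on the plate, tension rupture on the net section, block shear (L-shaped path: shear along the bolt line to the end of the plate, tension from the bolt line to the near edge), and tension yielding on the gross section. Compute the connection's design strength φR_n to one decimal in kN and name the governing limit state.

289.2 kN (block shear governs)

Bolt shear: A_b = π(20)²/4 = 314.16 mm². φR_n = 0.75 × 469 × 314.16 × 2 × 2 = 442.0 kN.
Bearing (12 mm plate, F_u = 450 MPa): end bolts L_c = 45 − 22/2 = 34, R_n = min(1.2×34×12×450, 2.4×20×12×450) = 220.32 kN/bolt; interior L_c = 71 − 22 = 49, R_n = 259.2 kN/bolt. φR_n = 0.75 × (1×220.32 + 1×259.2) = 359.6 kN.
Tension rupture (net): A_n = (110 − 1×24)×12 = 1032 mm² (U = 1.0, A_e = A_n). φR_n = 0.75 × 450 × 1032 = 348.3 kN.
Block shear: shear path 1×[45+1×71] = 1×116 mm, A_gv = 1392, A_nv = 1×(116 − 1.5×24)×12 = 960 mm²; tension to near edge: (37 − 0.5×24)×12 = 300 mm². R_n = min(0.6×450×960, 0.6×300×1392) + 1.0×450×300 = min(259.2, 250.56) + 135 = 385.56 kN. φR_n = 0.75 × 385.56 = 289.2 kN.
Tension yield (gross): A_g = 110×12 = 1320 mm². φR_n = 0.90 × 300 × 1320 = 356.4 kN.
Governing: min(442.0, 359.6, 348.3, 289.2, 356.4) = 289.2 kN → block shear.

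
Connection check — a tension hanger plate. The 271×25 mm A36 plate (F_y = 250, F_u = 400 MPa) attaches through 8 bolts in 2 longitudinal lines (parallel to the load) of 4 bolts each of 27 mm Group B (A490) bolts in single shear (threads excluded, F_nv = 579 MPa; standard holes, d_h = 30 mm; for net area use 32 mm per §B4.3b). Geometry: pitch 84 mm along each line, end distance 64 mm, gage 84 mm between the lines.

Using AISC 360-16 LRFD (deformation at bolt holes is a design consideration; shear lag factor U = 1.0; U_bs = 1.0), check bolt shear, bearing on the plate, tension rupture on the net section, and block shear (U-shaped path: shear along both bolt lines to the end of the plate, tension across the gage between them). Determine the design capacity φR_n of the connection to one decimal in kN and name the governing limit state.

Bolt shear: A_b = π(27)²/4 = 572.56 mm². φR_n = 0.75 × 579 × 572.56 × 8 × 1 = 1989.1 kN.
Bearing (25 mm plate, F_u = 400 MPa): end bolts L_c = 64 − 30/2 = 49, R_n = min(1.2×49×25×400, 2.4×27×25×400) = 588 kN/bolt; interior L_c = 84 − 30 = 54, R_n = 648 kN/bolt. φR_n = 0.75 × (2×588 + 6×648) = 3798.0 kN.
Tension rupture (net): A_n = (271 − 2×32)×25 = 5175 mm² (U = 1.0, A_e = A_n). φR_n = 0.75 × 400 × 5175 = 1552.5 kN.
Block shear: shear path 2×[64+3×84] = 2×316 mm, A_gv = 15800, A_nv = 2×(316 − 3.5×32)×25 = 10200 mm²; tension across gage: (84 − 1×32)×25 = 1300 mm². R_n = min(0.6×400×10200, 0.6×250×15800) + 1.0×400×1300 = min(2448, 2370) + 520 = 2890 kN. φR_n = 0.75 × 2890 = 2167.5 kN.
Governing: min(1989.1, 3798.0, 1552.5, 2167.5) = 1552.5 kN → net-section rupture.

1552.5 kN (net-section rupture governs)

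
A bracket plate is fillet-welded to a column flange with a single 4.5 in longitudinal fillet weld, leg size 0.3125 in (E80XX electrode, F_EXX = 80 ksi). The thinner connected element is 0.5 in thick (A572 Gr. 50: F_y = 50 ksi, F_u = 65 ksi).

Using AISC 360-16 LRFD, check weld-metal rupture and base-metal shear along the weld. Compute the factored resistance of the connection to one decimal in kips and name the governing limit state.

35.8 kips (weld metal governs)

Weld metal: throat = 0.707×0.3125 = 0.22094 in, L = 4.5 in. φR_n = 0.75 × 0.6 × 80 × 0.22094 × 4.5 = 35.8 kips.
Base metal shear (0.5 in plate): yield φR_n = 1.0×0.6×50×0.5×4.5 = 67.5 kips; rupture φR_n = 0.75×0.6×65×0.5×4.5 = 65.8 kips; take 65.8 kips (rupture).
Governing: min(35.8, 65.8) = 35.8 kips → weld metal.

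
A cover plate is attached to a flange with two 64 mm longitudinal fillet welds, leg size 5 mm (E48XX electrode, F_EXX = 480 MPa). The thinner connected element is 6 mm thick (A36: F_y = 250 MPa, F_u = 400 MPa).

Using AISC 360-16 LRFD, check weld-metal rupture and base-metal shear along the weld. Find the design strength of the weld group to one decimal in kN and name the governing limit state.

97.7 kN (weld metal governs)

Weld metal: throat = 0.707×5 = 3.535 mm, L = 2×64 = 128 mm. φR_n = 0.75 × 0.6 × 480 × 3.535 × 128 = 97.7 kN.
Base metal shear (6 mm plate): yield φR_n = 1.0×0.6×250×6×128 = 115.2 kN; rupture φR_n = 0.75×0.6×400×6×128 = 138.2 kN; take 115.2 kN (yield).
Governing: min(97.7, 115.2) = 97.7 kN → weld metal.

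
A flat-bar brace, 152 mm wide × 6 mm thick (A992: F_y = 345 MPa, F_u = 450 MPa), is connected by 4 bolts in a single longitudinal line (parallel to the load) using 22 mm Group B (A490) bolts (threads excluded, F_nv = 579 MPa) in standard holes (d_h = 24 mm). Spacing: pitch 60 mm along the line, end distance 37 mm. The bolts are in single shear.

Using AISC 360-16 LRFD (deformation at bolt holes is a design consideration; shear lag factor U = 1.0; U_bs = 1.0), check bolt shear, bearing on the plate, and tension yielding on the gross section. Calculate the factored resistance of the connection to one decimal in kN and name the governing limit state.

Bolt shear: A_b = π(22)²/4 = 380.13 mm². φR_n = 0.75 × 579 × 380.13 × 4 × 1 = 660.3 kN.
Bearing (6 mm plate, F_u = 450 MPa): end bolts L_c = 37 − 24/2 = 25, R_n = min(1.2×25×6×450, 2.4×22×6×450) = 81 kN/bolt; interior L_c = 60 − 24 = 36, R_n = 116.64 kN/bolt. φR_n = 0.75 × (1×81 + 3×116.64) = 323.2 kN.
Tension yield (gross): A_g = 152×6 = 912 mm². φR_n = 0.90 × 345 × 912 = 283.2 kN.
Governing: min(660.3, 323.2, 283.2) = 283.2 kN → gross-section yield.

283.2 kN (gross-section yield governs)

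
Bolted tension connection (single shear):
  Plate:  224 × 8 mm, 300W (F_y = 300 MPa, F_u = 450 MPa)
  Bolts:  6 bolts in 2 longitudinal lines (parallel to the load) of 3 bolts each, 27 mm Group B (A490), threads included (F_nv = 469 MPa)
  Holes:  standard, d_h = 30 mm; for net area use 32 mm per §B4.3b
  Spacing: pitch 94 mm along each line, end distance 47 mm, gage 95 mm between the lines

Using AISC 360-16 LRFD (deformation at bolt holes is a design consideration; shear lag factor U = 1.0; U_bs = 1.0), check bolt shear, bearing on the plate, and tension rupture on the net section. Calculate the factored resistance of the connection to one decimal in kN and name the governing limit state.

Bolt shear: A_b = π(27)²/4 = 572.56 mm². φR_n = 0.75 × 469 × 572.56 × 6 × 1 = 1208.4 kN.
Bearing (8 mm plate, F_u = 450 MPa): end bolts L_c = 47 − 30/2 = 32, R_n = min(1.2×32×8×450, 2.4×27×8×450) = 138.24 kN/bolt; interior L_c = 94 − 30 = 64, R_n = 233.28 kN/bolt. φR_n = 0.75 × (2×138.24 + 4×233.28) = 907.2 kN.
Tension rupture (net): A_n = (224 − 2×32)×8 = 1280 mm² (U = 1.0, A_e = A_n). φR_n = 0.75 × 450 × 1280 = 432.0 kN.
Governing: min(1208.4, 907.2, 432.0) = 432.0 kN → net-section rupture.

432.0 kN (net-section rupture governs)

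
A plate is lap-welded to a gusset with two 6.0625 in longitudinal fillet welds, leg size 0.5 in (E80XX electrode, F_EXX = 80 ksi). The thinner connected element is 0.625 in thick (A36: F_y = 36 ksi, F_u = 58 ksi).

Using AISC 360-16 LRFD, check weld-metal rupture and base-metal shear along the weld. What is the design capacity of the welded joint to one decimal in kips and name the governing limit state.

Weld metal: throat = 0.707×0.5 = 0.3535 in, L = 2×6.0625 = 12.125 in. φR_n = 0.75 × 0.6 × 80 × 0.3535 × 12.125 = 154.3 kips.
Base metal shear (0.625 in plate): yield φR_n = 1.0×0.6×36×0.625×12.125 = 163.7 kips; rupture φR_n = 0.75×0.6×58×0.625×12.125 = 197.8 kips; take 163.7 kips (yield).
Governing: min(154.3, 163.7) = 154.3 kips → weld metal.

154.3 kips (weld metal governs)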